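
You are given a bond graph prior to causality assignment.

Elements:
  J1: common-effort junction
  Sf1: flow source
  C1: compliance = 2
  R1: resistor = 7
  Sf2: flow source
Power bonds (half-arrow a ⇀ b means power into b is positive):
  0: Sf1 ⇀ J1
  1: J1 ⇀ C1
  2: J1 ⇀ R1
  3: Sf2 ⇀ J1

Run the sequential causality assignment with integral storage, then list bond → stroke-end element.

bond 0 →Sf1
bond 1 →J1
bond 2 →R1
bond 3 →Sf2

#0 stroke at Sf1  (Sf1 (Sf) sets flow on bond)
#3 stroke at Sf2  (Sf2 (Sf) sets flow on bond)
#1 stroke at J1  (C1 integral (e out))
#2 stroke at R1  (common-e at J1 fixed by 1)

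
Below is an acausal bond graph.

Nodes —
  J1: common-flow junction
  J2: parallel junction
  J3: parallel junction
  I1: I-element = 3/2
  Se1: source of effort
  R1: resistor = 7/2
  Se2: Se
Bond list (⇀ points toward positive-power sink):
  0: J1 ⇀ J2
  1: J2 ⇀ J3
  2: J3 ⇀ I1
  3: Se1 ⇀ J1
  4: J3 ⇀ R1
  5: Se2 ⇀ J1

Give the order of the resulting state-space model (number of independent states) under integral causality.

#3 stroke at J1  (source Se1 imposes e)
#5 stroke at J1  (Se2 fixes effort; stroke away)
#0 stroke at J2  (J1 needs exactly one f-in)
#1 stroke at J3  (common-e at J2 fixed by 0)
#2 stroke at I1  (0-jn J3 has e-setter on 1)
#4 stroke at R1  (0-jn J3 has e-setter on 1)

1  (I1 all integral)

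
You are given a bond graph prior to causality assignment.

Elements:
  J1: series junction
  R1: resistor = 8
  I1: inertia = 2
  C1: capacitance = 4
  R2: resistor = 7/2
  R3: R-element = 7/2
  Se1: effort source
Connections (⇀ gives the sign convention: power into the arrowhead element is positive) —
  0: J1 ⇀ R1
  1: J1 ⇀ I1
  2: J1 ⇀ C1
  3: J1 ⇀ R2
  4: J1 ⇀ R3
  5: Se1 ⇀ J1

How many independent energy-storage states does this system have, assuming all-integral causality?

2  (C1, I1 all integral)

#5 →J1  (Se1: effort source, stroke at far end)
#1 →I1  (I1 outputs flow p/I1)
#0 →J1  (1-jn J1 has f-setter on 1)
#2 →J1  (common-f at J1 fixed by 1)
#3 →J1  (1-jn J1 has f-setter on 1)
#4 →J1  (common-f at J1 fixed by 1)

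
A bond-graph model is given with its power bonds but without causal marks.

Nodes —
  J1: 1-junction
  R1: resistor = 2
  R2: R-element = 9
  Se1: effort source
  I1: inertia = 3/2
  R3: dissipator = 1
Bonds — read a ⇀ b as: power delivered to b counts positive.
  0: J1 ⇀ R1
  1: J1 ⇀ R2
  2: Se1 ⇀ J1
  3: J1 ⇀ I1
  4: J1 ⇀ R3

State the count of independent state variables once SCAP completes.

1  (I1 all integral)

b2 stroke at J1  (Se1: effort source, stroke at far end)
b3 stroke at I1  (I1 integral (f out))
b0 stroke at J1  (J1 flow already set via bond 3)
b1 stroke at J1  (1-jn J1 has f-setter on 3)
b4 stroke at J1  (1-jn J1 has f-setter on 3)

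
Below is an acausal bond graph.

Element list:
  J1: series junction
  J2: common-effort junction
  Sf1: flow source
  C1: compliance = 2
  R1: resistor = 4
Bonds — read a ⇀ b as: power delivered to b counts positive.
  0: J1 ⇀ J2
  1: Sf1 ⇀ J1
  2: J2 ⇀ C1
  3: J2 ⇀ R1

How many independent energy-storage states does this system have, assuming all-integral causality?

1  (C1 all integral)

bond 1 |Sf1  (source Sf1 imposes f)
bond 0 |J1  (common-f at J1 fixed by 1)
bond 2 |J2  (C1 integral (e out))
bond 3 |R1  (common-e at J2 fixed by 2)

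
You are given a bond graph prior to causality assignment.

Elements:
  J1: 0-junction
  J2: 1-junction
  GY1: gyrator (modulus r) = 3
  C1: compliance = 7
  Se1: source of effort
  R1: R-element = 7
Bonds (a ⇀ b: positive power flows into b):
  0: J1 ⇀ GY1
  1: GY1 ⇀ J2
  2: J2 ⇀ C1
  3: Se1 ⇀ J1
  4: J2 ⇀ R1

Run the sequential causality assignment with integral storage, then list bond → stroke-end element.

bond 0 stroke at GY1
bond 1 stroke at GY1
bond 2 stroke at J2
bond 3 stroke at J1
bond 4 stroke at J2

β3 stroke at J1  (Se1: effort source, stroke at far end)
β0 stroke at GY1  (J1 effort already set via bond 3)
β1 stroke at GY1  (GY GY1: same side as bond 0)
β2 stroke at J2  (1-jn J2 has f-setter on 1)
β4 stroke at J2  (1-jn J2 has f-setter on 1)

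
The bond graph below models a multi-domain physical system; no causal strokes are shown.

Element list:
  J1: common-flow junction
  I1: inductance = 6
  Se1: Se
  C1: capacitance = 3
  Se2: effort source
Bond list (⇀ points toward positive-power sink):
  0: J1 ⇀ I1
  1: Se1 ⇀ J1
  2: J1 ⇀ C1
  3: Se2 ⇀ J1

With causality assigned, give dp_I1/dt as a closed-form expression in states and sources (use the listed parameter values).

b1 stroke at J1  (Se1: effort source, stroke at far end)
b3 stroke at J1  (Se2 (Se) sets effort on bond)
b0 stroke at I1  (I1 integral (f out))
b2 stroke at J1  (1-jn J1 has f-setter on 0)

dp_I1/dt = E_Se1 + E_Se2 - q_C1/3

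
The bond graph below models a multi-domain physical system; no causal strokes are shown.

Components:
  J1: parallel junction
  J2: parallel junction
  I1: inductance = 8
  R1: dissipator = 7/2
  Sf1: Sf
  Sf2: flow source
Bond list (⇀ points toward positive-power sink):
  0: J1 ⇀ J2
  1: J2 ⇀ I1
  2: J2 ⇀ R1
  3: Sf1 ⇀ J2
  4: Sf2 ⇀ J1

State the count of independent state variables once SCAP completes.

β3 stroke at Sf1  (source Sf1 imposes f)
β4 stroke at Sf2  (Sf2: flow source, stroke at near end)
β0 stroke at J1  (only one effort-in slot at J1)
β1 stroke at I1  (I1: I, integral causality)
β2 stroke at J2  (only one effort-in slot at J2)

1  (I1 all integral)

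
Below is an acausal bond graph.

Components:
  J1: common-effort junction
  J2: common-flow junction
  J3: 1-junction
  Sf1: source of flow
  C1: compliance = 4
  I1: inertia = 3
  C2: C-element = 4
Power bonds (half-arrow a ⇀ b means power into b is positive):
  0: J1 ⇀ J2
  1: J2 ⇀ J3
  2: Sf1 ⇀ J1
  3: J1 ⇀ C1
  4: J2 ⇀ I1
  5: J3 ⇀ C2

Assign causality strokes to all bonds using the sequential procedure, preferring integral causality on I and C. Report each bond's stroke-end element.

β0 →J2
β1 →J2
β2 →Sf1
β3 →J1
β4 →I1
β5 →J3

β2 |Sf1  (Sf1 (Sf) sets flow on bond)
β3 |J1  (C1 outputs effort q/C1)
β0 |J2  (J1: bond 3 brought effort, rest push out)
β4 |I1  (I1 integral (f out))
β1 |J2  (J2 flow already set via bond 4)
β5 |J3  (J3 flow already set via bond 1)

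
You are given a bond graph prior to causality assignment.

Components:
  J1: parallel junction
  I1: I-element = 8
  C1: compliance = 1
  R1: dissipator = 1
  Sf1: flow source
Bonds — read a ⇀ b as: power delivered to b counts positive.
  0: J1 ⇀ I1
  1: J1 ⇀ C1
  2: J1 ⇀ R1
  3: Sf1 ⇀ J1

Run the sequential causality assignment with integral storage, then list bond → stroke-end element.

b3 |Sf1  (source Sf1 imposes f)
b0 |I1  (I1 outputs flow p/I1)
b1 |J1  (prefer integral on C1)
b2 |R1  (common-e at J1 fixed by 1)

bond 0 |I1
bond 1 |J1
bond 2 |R1
bond 3 |Sf1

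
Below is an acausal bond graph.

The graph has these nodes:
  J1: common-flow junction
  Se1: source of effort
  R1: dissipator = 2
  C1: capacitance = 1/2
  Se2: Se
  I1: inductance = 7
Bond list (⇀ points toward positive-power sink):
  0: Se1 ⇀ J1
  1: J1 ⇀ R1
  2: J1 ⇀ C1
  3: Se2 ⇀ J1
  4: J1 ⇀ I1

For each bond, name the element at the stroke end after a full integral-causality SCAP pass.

bond 0 →J1
bond 1 →J1
bond 2 →J1
bond 3 →J1
bond 4 →I1

β0 stroke→J1  (Se1 (Se) sets effort on bond)
β3 stroke→J1  (Se2 (Se) sets effort on bond)
β2 stroke→J1  (prefer integral on C1)
β4 stroke→I1  (I1 integral (f out))
β1 stroke→J1  (J1: bond 4 brought flow, rest push out)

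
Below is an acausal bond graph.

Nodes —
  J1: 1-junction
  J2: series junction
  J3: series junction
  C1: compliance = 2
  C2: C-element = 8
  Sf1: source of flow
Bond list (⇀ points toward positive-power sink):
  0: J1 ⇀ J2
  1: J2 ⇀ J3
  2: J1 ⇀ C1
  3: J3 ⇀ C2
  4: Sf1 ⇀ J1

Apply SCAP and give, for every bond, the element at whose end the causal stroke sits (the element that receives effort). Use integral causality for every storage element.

b4 →Sf1  (Sf1 fixes flow; stroke at Sf1)
b0 →J1  (1-jn J1 has f-setter on 4)
b2 →J1  (J1: bond 4 brought flow, rest push out)
b1 →J2  (1-jn J2 has f-setter on 0)
b3 →J3  (common-f at J3 fixed by 1)

#0 stroke at J1
#1 stroke at J2
#2 stroke at J1
#3 stroke at J3
#4 stroke at Sf1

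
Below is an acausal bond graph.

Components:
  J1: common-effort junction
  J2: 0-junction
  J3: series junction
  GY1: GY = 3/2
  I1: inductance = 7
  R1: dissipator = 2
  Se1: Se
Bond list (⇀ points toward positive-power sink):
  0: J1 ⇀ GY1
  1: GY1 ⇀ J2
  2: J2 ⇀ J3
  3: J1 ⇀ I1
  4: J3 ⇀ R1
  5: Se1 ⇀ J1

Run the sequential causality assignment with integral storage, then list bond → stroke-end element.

bond 0 stroke→GY1
bond 1 stroke→GY1
bond 2 stroke→J2
bond 3 stroke→I1
bond 4 stroke→J3
bond 5 stroke→J1

#5 stroke→J1  (source Se1 imposes e)
#0 stroke→GY1  (0-jn J1 has e-setter on 5)
#3 stroke→I1  (common-e at J1 fixed by 5)
#1 stroke→GY1  (GY1 both-in/both-out from 0)
#2 stroke→J2  (closing 0-jn rule on J2)
#4 stroke→J3  (J3 flow already set via bond 2)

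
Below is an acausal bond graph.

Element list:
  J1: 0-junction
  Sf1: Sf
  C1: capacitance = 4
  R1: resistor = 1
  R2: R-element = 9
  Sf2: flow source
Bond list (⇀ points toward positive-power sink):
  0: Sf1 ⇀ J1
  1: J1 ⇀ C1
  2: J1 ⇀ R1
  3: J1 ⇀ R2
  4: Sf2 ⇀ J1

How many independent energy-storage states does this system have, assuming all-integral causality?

1  (C1 all integral)

bond 0 |Sf1  (source Sf1 imposes f)
bond 4 |Sf2  (Sf2: flow source, stroke at near end)
bond 1 |J1  (C1 integral (e out))
bond 2 |R1  (J1 effort already set via bond 1)
bond 3 |R2  (common-e at J1 fixed by 1)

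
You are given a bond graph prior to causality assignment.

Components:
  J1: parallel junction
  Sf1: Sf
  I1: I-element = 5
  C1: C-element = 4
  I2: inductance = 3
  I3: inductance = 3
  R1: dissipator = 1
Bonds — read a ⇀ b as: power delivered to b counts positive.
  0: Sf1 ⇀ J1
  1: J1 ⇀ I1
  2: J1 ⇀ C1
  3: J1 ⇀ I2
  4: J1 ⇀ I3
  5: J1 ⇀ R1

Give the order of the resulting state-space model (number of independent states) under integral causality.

b0 stroke→Sf1  (Sf1: flow source, stroke at near end)
b1 stroke→I1  (I1 integral (f out))
b2 stroke→J1  (C1: C, integral causality)
b3 stroke→I2  (0-jn J1 has e-setter on 2)
b4 stroke→I3  (0-jn J1 has e-setter on 2)
b5 stroke→R1  (J1 effort already set via bond 2)

4  (C1, I1, I2, I3 all integral)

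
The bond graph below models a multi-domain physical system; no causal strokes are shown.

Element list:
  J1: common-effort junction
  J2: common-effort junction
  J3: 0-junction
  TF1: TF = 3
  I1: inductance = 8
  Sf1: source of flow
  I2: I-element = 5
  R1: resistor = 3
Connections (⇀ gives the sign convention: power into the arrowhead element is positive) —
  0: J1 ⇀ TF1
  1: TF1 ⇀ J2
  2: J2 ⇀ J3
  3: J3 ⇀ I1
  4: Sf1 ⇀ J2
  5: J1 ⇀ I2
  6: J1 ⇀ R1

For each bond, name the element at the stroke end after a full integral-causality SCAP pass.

β0 |TF1
β1 |J2
β2 |J3
β3 |I1
β4 |Sf1
β5 |I2
β6 |J1

#4 stroke at Sf1  (Sf1 fixes flow; stroke at Sf1)
#3 stroke at I1  (I1 outputs flow p/I1)
#2 stroke at J3  (J3: last free bond brings effort in)
#1 stroke at J2  (closing 0-jn rule on J2)
#0 stroke at TF1  (TF1 one-in-one-out from 1)
#5 stroke at I2  (I2: I, integral causality)
#6 stroke at J1  (J1 needs exactly one e-in)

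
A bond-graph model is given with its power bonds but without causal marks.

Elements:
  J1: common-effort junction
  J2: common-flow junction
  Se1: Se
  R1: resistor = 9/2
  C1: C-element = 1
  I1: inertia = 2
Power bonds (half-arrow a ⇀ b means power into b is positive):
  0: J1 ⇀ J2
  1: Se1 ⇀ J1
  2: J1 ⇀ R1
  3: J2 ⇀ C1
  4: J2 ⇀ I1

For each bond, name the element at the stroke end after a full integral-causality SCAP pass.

β0 stroke→J2
β1 stroke→J1
β2 stroke→R1
β3 stroke→J2
β4 stroke→I1

#1 stroke at J1  (source Se1 imposes e)
#0 stroke at J2  (common-e at J1 fixed by 1)
#2 stroke at R1  (J1 effort already set via bond 1)
#3 stroke at J2  (prefer integral on C1)
#4 stroke at I1  (J2: last free bond brings flow in)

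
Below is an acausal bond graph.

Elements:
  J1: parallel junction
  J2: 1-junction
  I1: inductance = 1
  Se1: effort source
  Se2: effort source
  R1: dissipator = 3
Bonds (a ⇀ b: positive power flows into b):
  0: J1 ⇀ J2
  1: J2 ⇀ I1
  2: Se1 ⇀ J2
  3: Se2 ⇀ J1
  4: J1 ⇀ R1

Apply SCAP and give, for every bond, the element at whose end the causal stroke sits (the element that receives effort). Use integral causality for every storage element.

b0 stroke at J2
b1 stroke at I1
b2 stroke at J2
b3 stroke at J1
b4 stroke at R1

b2 stroke at J2  (Se1 fixes effort; stroke away)
b3 stroke at J1  (Se2: effort source, stroke at far end)
b0 stroke at J2  (0-jn J1 has e-setter on 3)
b4 stroke at R1  (common-e at J1 fixed by 3)
b1 stroke at I1  (only one flow-in slot at J2)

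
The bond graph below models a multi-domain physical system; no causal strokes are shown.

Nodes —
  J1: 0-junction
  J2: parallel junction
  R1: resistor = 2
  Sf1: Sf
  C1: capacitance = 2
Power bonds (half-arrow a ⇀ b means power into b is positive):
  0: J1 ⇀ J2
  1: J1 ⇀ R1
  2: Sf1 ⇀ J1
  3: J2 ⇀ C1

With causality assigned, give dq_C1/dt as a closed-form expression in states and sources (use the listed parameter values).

dq_C1/dt = F_Sf1 - q_C1/4

#2 stroke→Sf1  (source Sf1 imposes f)
#3 stroke→J2  (C1 outputs effort q/C1)
#0 stroke→J1  (common-e at J2 fixed by 3)
#1 stroke→R1  (J1 effort already set via bond 0)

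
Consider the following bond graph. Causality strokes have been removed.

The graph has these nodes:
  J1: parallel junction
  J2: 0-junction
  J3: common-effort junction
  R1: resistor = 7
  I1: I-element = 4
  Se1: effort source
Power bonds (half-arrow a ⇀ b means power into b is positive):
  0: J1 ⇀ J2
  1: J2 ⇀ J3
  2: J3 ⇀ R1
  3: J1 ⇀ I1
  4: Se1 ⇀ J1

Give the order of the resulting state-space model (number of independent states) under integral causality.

1  (I1 all integral)

#4 |J1  (source Se1 imposes e)
#0 |J2  (common-e at J1 fixed by 4)
#3 |I1  (common-e at J1 fixed by 4)
#1 |J3  (J2 effort already set via bond 0)
#2 |R1  (common-e at J3 fixed by 1)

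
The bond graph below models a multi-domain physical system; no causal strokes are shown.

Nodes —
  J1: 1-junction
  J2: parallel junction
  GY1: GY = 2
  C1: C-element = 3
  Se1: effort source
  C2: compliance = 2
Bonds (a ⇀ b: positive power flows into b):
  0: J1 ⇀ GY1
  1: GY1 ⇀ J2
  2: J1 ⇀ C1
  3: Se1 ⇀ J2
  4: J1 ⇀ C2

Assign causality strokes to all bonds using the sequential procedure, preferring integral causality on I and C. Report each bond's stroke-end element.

b0 →GY1
b1 →GY1
b2 →J1
b3 →J2
b4 →J1

#3 →J2  (source Se1 imposes e)
#1 →GY1  (J2 effort already set via bond 3)
#0 →GY1  (GY1: gyrator matches bond 1)
#2 →J1  (J1: bond 0 brought flow, rest push out)
#4 →J1  (J1: bond 0 brought flow, rest push out)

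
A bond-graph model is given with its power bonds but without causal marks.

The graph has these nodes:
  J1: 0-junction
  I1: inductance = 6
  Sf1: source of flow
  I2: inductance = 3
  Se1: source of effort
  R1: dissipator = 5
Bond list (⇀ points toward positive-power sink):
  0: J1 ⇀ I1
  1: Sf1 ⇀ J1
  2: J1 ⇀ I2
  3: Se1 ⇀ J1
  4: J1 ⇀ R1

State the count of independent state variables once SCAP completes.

β1 →Sf1  (Sf1: flow source, stroke at near end)
β3 →J1  (Se1 fixes effort; stroke away)
β0 →I1  (J1: bond 3 brought effort, rest push out)
β2 →I2  (0-jn J1 has e-setter on 3)
β4 →R1  (J1 effort already set via bond 3)

2  (I1, I2 all integral)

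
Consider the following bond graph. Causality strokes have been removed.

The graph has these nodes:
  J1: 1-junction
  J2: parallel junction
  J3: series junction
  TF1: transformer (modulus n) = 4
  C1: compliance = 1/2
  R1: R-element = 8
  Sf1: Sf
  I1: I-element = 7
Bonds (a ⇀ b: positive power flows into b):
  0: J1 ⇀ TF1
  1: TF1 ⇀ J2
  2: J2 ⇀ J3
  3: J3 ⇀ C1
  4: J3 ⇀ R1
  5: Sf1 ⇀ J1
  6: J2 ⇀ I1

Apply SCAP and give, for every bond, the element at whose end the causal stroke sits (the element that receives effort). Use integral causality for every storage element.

b5 stroke at Sf1  (source Sf1 imposes f)
b0 stroke at J1  (common-f at J1 fixed by 5)
b1 stroke at TF1  (TF1 one-in-one-out from 0)
b3 stroke at J3  (prefer integral on C1)
b6 stroke at I1  (I1: I, integral causality)
b2 stroke at J2  (J2 needs exactly one e-in)
b4 stroke at J3  (J3: bond 2 brought flow, rest push out)

bond 0 →J1
bond 1 →TF1
bond 2 →J2
bond 3 →J3
bond 4 →J3
bond 5 →Sf1
bond 6 →I1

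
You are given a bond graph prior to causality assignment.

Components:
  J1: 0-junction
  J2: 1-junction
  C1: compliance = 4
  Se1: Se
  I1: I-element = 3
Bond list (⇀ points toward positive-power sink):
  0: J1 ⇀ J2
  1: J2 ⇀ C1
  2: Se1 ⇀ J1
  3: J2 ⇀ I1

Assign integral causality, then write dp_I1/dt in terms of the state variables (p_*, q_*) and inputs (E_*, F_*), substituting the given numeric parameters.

dp_I1/dt = E_Se1 - q_C1/4

#2 stroke at J1  (Se1 (Se) sets effort on bond)
#0 stroke at J2  (J1: bond 2 brought effort, rest push out)
#1 stroke at J2  (C1 outputs effort q/C1)
#3 stroke at I1  (J2: last free bond brings flow in)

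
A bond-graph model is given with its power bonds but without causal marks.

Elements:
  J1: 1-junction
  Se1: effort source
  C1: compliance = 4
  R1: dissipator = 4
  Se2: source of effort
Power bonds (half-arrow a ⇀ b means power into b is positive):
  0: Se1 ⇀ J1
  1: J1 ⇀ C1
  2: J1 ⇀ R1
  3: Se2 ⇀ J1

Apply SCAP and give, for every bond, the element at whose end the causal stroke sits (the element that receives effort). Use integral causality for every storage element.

bond 0 stroke at J1  (source Se1 imposes e)
bond 3 stroke at J1  (source Se2 imposes e)
bond 1 stroke at J1  (prefer integral on C1)
bond 2 stroke at R1  (J1: last free bond brings flow in)

b0 stroke→J1
b1 stroke→J1
b2 stroke→R1
b3 stroke→J1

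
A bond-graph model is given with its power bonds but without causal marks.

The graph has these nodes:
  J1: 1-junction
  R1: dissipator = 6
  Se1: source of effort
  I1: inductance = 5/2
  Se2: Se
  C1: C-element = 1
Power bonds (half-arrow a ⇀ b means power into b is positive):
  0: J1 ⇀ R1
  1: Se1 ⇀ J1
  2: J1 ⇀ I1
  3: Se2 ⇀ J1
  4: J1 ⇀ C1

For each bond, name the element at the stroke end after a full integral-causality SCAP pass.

#1 |J1  (Se1: effort source, stroke at far end)
#3 |J1  (Se2 fixes effort; stroke away)
#2 |I1  (I1 integral (f out))
#0 |J1  (J1: bond 2 brought flow, rest push out)
#4 |J1  (common-f at J1 fixed by 2)

β0 stroke→J1
β1 stroke→J1
β2 stroke→I1
β3 stroke→J1
β4 stroke→J1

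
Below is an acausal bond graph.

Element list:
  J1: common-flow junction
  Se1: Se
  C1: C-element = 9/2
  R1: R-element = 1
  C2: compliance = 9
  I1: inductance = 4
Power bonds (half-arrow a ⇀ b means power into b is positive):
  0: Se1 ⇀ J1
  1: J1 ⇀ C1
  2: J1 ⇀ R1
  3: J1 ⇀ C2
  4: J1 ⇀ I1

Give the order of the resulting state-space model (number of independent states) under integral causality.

3  (C1, C2, I1 all integral)

β0 →J1  (source Se1 imposes e)
β1 →J1  (prefer integral on C1)
β3 →J1  (C2: C, integral causality)
β4 →I1  (I1 outputs flow p/I1)
β2 →J1  (J1 flow already set via bond 4)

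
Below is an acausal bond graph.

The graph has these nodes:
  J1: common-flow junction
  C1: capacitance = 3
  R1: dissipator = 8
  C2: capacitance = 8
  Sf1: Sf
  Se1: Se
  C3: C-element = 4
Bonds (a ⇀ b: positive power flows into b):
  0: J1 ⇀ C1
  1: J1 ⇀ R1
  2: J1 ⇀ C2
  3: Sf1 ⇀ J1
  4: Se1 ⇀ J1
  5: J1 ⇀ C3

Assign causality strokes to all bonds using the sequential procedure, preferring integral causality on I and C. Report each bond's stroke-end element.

bond 0 |J1
bond 1 |J1
bond 2 |J1
bond 3 |Sf1
bond 4 |J1
bond 5 |J1

#3 stroke→Sf1  (Sf1: flow source, stroke at near end)
#4 stroke→J1  (Se1 fixes effort; stroke away)
#0 stroke→J1  (J1: bond 3 brought flow, rest push out)
#1 stroke→J1  (common-f at J1 fixed by 3)
#2 stroke→J1  (common-f at J1 fixed by 3)
#5 stroke→J1  (1-jn J1 has f-setter on 3)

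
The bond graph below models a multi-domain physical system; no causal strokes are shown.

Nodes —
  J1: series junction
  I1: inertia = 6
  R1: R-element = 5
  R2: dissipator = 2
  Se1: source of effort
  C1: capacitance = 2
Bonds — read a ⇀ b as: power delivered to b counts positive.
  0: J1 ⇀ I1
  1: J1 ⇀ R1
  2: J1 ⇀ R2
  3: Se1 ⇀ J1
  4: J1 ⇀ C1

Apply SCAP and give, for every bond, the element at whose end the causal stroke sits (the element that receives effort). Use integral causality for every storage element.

#0 stroke at I1
#1 stroke at J1
#2 stroke at J1
#3 stroke at J1
#4 stroke at J1

#3 stroke→J1  (Se1 (Se) sets effort on bond)
#0 stroke→I1  (I1 integral (f out))
#1 stroke→J1  (J1: bond 0 brought flow, rest push out)
#2 stroke→J1  (1-jn J1 has f-setter on 0)
#4 stroke→J1  (common-f at J1 fixed by 0)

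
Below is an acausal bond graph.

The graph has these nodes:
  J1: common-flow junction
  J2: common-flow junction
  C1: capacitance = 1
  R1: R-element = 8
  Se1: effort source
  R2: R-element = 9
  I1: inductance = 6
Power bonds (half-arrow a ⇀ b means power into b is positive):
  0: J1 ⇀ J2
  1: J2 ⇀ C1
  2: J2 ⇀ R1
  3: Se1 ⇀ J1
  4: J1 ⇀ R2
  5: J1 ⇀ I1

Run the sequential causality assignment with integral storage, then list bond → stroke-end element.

bond 0 stroke at J1
bond 1 stroke at J2
bond 2 stroke at J2
bond 3 stroke at J1
bond 4 stroke at J1
bond 5 stroke at I1

b3 →J1  (Se1 (Se) sets effort on bond)
b1 →J2  (C1 outputs effort q/C1)
b5 →I1  (I1 outputs flow p/I1)
b0 →J1  (common-f at J1 fixed by 5)
b4 →J1  (common-f at J1 fixed by 5)
b2 →J2  (J2 flow already set via bond 0)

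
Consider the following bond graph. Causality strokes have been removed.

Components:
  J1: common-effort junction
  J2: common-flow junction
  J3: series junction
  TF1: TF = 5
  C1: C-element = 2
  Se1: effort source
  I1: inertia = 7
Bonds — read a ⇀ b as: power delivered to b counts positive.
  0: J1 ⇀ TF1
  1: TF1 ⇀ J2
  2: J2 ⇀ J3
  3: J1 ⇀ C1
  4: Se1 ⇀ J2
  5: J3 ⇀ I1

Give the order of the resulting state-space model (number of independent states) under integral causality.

bond 4 →J2  (source Se1 imposes e)
bond 3 →J1  (C1: C, integral causality)
bond 0 →TF1  (J1 effort already set via bond 3)
bond 1 →J2  (through TF1, causality passes straight; one stroke at TF1)
bond 2 →J3  (J2 needs exactly one f-in)
bond 5 →I1  (J3: last free bond brings flow in)

2  (C1, I1 all integral)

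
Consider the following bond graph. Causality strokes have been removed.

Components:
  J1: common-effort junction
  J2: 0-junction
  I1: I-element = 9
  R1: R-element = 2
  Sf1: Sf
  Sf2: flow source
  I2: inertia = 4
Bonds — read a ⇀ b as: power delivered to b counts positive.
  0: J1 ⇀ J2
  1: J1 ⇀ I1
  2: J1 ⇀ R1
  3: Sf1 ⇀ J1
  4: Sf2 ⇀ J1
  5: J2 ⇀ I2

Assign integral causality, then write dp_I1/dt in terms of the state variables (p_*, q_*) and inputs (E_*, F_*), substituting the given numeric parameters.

dp_I1/dt = 2*F_Sf1 + 2*F_Sf2 - 2*p_I1/9 - p_I2/2

bond 3 |Sf1  (Sf1 fixes flow; stroke at Sf1)
bond 4 |Sf2  (Sf2 fixes flow; stroke at Sf2)
bond 1 |I1  (I1 outputs flow p/I1)
bond 5 |I2  (I2 outputs flow p/I2)
bond 0 |J2  (J2: last free bond brings effort in)
bond 2 |J1  (only one effort-in slot at J1)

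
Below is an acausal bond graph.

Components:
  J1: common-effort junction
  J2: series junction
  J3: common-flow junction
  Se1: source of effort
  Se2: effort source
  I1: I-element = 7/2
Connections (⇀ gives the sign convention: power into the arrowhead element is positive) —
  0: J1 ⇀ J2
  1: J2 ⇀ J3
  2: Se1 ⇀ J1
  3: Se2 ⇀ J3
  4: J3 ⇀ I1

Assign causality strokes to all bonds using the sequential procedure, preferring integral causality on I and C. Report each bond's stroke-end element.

β0 →J2
β1 →J3
β2 →J1
β3 →J3
β4 →I1

bond 2 stroke→J1  (Se1 (Se) sets effort on bond)
bond 3 stroke→J3  (source Se2 imposes e)
bond 0 stroke→J2  (J1: bond 2 brought effort, rest push out)
bond 1 stroke→J3  (closing 1-jn rule on J2)
bond 4 stroke→I1  (only one flow-in slot at J3)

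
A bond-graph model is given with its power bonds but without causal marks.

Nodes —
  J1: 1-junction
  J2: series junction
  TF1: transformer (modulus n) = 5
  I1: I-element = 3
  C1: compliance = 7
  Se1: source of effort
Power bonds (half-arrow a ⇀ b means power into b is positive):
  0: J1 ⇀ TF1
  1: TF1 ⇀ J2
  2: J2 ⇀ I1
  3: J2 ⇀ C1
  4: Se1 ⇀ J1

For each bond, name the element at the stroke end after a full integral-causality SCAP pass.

b0 stroke at TF1
b1 stroke at J2
b2 stroke at I1
b3 stroke at J2
b4 stroke at J1

bond 4 →J1  (Se1 (Se) sets effort on bond)
bond 0 →TF1  (J1: last free bond brings flow in)
bond 1 →J2  (through TF1, causality passes straight; one stroke at TF1)
bond 2 →I1  (I1: I, integral causality)
bond 3 →J2  (common-f at J2 fixed by 2)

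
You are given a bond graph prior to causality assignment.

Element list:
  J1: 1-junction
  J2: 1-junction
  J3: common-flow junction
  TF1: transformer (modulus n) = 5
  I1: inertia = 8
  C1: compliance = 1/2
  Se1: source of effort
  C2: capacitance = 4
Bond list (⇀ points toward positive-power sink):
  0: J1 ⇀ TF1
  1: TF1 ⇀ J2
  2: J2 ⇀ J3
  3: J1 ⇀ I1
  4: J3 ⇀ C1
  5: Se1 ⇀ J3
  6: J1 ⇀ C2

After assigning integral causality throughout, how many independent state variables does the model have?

3  (C1, C2, I1 all integral)

β5 stroke at J3  (source Se1 imposes e)
β3 stroke at I1  (I1 outputs flow p/I1)
β0 stroke at J1  (J1: bond 3 brought flow, rest push out)
β6 stroke at J1  (common-f at J1 fixed by 3)
β1 stroke at TF1  (TF1 one-in-one-out from 0)
β2 stroke at J2  (J2 flow already set via bond 1)
β4 stroke at J3  (1-jn J3 has f-setter on 2)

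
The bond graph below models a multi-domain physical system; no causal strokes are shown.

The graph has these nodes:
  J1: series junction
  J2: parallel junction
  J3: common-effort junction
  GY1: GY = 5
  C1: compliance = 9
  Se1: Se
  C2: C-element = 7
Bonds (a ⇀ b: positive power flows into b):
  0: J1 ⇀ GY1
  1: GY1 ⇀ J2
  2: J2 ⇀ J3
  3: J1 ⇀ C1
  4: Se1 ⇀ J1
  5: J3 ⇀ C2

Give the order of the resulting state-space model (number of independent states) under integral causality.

#4 →J1  (Se1: effort source, stroke at far end)
#3 →J1  (C1 outputs effort q/C1)
#0 →GY1  (closing 1-jn rule on J1)
#1 →GY1  (GY1 both-in/both-out from 0)
#2 →J2  (closing 0-jn rule on J2)
#5 →J3  (only one effort-in slot at J3)

2  (C1, C2 all integral)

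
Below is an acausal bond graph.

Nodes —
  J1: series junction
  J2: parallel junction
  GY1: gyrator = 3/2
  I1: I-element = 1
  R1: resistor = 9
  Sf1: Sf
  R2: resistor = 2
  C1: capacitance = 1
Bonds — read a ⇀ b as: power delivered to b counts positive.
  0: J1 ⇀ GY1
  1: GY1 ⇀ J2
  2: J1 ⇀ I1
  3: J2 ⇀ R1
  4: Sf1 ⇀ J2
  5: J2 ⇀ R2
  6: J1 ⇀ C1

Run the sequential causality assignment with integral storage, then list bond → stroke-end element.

β4 →Sf1  (Sf1 fixes flow; stroke at Sf1)
β2 →I1  (I1 outputs flow p/I1)
β0 →J1  (J1 flow already set via bond 2)
β6 →J1  (1-jn J1 has f-setter on 2)
β1 →J2  (GY GY1: same side as bond 0)
β3 →R1  (J2: bond 1 brought effort, rest push out)
β5 →R2  (J2: bond 1 brought effort, rest push out)

bond 0 stroke at J1
bond 1 stroke at J2
bond 2 stroke at I1
bond 3 stroke at R1
bond 4 stroke at Sf1
bond 5 stroke at R2
bond 6 stroke at J1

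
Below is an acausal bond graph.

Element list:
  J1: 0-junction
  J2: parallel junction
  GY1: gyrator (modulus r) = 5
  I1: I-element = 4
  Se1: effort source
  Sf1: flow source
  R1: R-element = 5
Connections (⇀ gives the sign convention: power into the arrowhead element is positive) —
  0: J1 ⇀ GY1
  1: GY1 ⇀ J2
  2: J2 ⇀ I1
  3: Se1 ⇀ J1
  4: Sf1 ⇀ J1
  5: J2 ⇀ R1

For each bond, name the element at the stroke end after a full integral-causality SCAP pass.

b3 |J1  (Se1 (Se) sets effort on bond)
b4 |Sf1  (Sf1 fixes flow; stroke at Sf1)
b0 |GY1  (0-jn J1 has e-setter on 3)
b1 |GY1  (GY1: gyrator matches bond 0)
b2 |I1  (prefer integral on I1)
b5 |J2  (only one effort-in slot at J2)

bond 0 stroke→GY1
bond 1 stroke→GY1
bond 2 stroke→I1
bond 3 stroke→J1
bond 4 stroke→Sf1
bond 5 stroke→J2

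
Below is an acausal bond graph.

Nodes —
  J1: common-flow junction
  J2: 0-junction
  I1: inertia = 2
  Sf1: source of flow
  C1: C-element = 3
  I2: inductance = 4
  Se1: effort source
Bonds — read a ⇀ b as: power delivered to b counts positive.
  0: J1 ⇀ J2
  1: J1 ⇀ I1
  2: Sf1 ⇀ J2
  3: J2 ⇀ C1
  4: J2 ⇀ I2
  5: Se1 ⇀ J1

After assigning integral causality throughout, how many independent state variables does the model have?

bond 2 stroke→Sf1  (Sf1 (Sf) sets flow on bond)
bond 5 stroke→J1  (source Se1 imposes e)
bond 1 stroke→I1  (prefer integral on I1)
bond 0 stroke→J1  (1-jn J1 has f-setter on 1)
bond 3 stroke→J2  (prefer integral on C1)
bond 4 stroke→I2  (J2 effort already set via bond 3)

3  (C1, I1, I2 all integral)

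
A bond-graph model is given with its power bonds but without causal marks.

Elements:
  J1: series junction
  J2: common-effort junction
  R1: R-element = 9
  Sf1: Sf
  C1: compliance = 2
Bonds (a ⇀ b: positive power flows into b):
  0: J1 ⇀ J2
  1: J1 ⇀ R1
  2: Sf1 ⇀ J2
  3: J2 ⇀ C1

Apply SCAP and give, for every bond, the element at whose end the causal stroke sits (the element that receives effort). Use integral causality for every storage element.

β2 |Sf1  (source Sf1 imposes f)
β3 |J2  (prefer integral on C1)
β0 |J1  (J2 effort already set via bond 3)
β1 |R1  (closing 1-jn rule on J1)

#0 stroke at J1
#1 stroke at R1
#2 stroke at Sf1
#3 stroke at J2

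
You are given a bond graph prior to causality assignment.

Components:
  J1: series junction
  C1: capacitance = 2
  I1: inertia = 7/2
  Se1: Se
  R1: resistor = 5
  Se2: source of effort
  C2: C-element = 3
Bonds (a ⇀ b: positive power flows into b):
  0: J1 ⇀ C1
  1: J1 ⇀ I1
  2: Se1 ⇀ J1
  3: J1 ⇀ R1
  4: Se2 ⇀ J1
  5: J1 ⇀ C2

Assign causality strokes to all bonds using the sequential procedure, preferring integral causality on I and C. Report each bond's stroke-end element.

β2 →J1  (Se1 fixes effort; stroke away)
β4 →J1  (Se2: effort source, stroke at far end)
β0 →J1  (prefer integral on C1)
β1 →I1  (prefer integral on I1)
β3 →J1  (1-jn J1 has f-setter on 1)
β5 →J1  (J1 flow already set via bond 1)

b0 stroke at J1
b1 stroke at I1
b2 stroke at J1
b3 stroke at J1
b4 stroke at J1
b5 stroke at J1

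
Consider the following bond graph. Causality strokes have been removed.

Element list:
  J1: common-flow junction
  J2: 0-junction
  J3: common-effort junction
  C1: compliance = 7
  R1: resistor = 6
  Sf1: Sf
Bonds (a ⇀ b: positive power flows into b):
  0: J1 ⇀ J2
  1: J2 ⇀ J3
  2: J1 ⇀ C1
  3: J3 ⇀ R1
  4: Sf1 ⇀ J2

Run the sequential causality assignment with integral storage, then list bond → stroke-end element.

bond 4 →Sf1  (Sf1 (Sf) sets flow on bond)
bond 2 →J1  (C1 outputs effort q/C1)
bond 0 →J2  (only one flow-in slot at J1)
bond 1 →J3  (J2: bond 0 brought effort, rest push out)
bond 3 →R1  (0-jn J3 has e-setter on 1)

β0 |J2
β1 |J3
β2 |J1
β3 |R1
β4 |Sf1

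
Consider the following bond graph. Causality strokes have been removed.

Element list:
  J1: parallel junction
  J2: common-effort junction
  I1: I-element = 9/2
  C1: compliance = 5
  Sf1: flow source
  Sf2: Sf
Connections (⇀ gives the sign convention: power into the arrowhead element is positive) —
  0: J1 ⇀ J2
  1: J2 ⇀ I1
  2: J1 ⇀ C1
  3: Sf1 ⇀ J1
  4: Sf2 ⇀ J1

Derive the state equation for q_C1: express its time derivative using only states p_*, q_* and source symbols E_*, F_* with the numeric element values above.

dq_C1/dt = F_Sf1 + F_Sf2 - 2*p_I1/9

bond 3 stroke at Sf1  (Sf1 fixes flow; stroke at Sf1)
bond 4 stroke at Sf2  (Sf2: flow source, stroke at near end)
bond 1 stroke at I1  (I1 integral (f out))
bond 0 stroke at J2  (closing 0-jn rule on J2)
bond 2 stroke at J1  (J1: last free bond brings effort in)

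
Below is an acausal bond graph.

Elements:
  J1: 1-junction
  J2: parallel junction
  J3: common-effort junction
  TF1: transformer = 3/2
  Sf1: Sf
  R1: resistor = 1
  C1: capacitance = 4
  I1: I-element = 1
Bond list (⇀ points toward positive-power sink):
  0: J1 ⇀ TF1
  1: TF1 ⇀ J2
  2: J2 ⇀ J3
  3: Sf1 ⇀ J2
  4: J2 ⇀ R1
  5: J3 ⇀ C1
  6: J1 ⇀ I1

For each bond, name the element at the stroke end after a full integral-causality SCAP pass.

#0 stroke at J1
#1 stroke at TF1
#2 stroke at J2
#3 stroke at Sf1
#4 stroke at R1
#5 stroke at J3
#6 stroke at I1

#3 stroke at Sf1  (source Sf1 imposes f)
#5 stroke at J3  (C1 integral (e out))
#2 stroke at J2  (J3: bond 5 brought effort, rest push out)
#1 stroke at TF1  (common-e at J2 fixed by 2)
#4 stroke at R1  (common-e at J2 fixed by 2)
#0 stroke at J1  (TF1 one-in-one-out from 1)
#6 stroke at I1  (closing 1-jn rule on J1)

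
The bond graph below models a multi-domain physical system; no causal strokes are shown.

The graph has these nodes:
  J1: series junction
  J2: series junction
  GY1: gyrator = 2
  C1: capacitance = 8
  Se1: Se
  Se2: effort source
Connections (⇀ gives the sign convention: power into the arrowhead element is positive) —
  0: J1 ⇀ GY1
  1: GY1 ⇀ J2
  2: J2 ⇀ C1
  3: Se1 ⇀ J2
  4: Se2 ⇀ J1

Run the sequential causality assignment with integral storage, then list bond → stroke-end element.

bond 0 stroke at GY1
bond 1 stroke at GY1
bond 2 stroke at J2
bond 3 stroke at J2
bond 4 stroke at J1

#3 stroke at J2  (source Se1 imposes e)
#4 stroke at J1  (Se2 fixes effort; stroke away)
#0 stroke at GY1  (J1 needs exactly one f-in)
#1 stroke at GY1  (through GY1, causality inverts; strokes same side of GY1)
#2 stroke at J2  (J2: bond 1 brought flow, rest push out)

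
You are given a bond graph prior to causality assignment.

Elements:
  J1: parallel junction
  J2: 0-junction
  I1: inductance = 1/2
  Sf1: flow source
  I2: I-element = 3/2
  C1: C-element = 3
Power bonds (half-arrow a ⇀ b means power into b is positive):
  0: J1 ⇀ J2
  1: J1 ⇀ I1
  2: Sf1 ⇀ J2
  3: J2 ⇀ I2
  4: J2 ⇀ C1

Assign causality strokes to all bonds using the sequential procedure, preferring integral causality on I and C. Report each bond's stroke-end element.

bond 0 stroke→J1
bond 1 stroke→I1
bond 2 stroke→Sf1
bond 3 stroke→I2
bond 4 stroke→J2

b2 |Sf1  (Sf1 (Sf) sets flow on bond)
b1 |I1  (prefer integral on I1)
b0 |J1  (closing 0-jn rule on J1)
b3 |I2  (prefer integral on I2)
b4 |J2  (closing 0-jn rule on J2)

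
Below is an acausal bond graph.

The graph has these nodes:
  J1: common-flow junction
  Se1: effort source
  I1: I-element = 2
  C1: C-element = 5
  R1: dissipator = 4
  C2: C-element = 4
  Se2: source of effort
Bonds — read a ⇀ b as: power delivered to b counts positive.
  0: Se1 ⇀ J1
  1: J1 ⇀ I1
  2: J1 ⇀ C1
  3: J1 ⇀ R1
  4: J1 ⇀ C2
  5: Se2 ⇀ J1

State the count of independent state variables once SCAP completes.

β0 stroke→J1  (Se1: effort source, stroke at far end)
β5 stroke→J1  (Se2: effort source, stroke at far end)
β1 stroke→I1  (prefer integral on I1)
β2 stroke→J1  (1-jn J1 has f-setter on 1)
β3 stroke→J1  (common-f at J1 fixed by 1)
β4 stroke→J1  (common-f at J1 fixed by 1)

3  (C1, C2, I1 all integral)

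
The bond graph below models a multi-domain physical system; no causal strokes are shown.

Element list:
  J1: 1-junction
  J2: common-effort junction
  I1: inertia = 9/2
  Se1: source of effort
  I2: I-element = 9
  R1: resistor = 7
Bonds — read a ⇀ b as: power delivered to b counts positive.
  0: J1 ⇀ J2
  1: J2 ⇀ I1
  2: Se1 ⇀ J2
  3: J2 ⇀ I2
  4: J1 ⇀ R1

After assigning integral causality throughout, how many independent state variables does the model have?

2  (I1, I2 all integral)

#2 stroke→J2  (Se1 (Se) sets effort on bond)
#0 stroke→J1  (0-jn J2 has e-setter on 2)
#1 stroke→I1  (J2 effort already set via bond 2)
#3 stroke→I2  (0-jn J2 has e-setter on 2)
#4 stroke→R1  (only one flow-in slot at J1)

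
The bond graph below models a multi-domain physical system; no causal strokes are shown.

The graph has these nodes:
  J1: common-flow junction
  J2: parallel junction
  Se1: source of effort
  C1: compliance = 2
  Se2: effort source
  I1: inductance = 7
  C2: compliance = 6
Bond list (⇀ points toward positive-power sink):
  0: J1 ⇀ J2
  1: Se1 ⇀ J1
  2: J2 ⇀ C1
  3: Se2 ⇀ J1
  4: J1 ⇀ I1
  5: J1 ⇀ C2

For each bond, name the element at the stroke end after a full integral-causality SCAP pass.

β0 stroke→J1
β1 stroke→J1
β2 stroke→J2
β3 stroke→J1
β4 stroke→I1
β5 stroke→J1

#1 →J1  (source Se1 imposes e)
#3 →J1  (Se2: effort source, stroke at far end)
#2 →J2  (C1 integral (e out))
#0 →J1  (J2 effort already set via bond 2)
#4 →I1  (I1 outputs flow p/I1)
#5 →J1  (1-jn J1 has f-setter on 4)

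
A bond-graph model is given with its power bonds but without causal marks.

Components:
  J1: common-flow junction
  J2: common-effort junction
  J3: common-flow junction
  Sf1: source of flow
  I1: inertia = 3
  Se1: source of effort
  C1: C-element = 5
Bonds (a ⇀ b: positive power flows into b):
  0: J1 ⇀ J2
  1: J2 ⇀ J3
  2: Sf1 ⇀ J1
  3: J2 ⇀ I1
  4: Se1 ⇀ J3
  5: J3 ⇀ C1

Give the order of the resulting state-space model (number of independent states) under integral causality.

bond 2 |Sf1  (Sf1 (Sf) sets flow on bond)
bond 4 |J3  (Se1 (Se) sets effort on bond)
bond 0 |J1  (1-jn J1 has f-setter on 2)
bond 3 |I1  (prefer integral on I1)
bond 1 |J2  (closing 0-jn rule on J2)
bond 5 |J3  (J3: bond 1 brought flow, rest push out)

2  (C1, I1 all integral)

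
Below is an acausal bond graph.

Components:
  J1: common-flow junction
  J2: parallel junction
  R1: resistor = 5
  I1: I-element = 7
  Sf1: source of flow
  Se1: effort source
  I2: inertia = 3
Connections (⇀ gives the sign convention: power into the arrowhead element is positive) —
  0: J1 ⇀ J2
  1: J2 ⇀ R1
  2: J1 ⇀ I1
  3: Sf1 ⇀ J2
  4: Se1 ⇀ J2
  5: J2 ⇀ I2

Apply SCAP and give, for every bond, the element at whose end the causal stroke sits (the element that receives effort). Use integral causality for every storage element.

b3 |Sf1  (Sf1 fixes flow; stroke at Sf1)
b4 |J2  (Se1 (Se) sets effort on bond)
b0 |J1  (0-jn J2 has e-setter on 4)
b1 |R1  (0-jn J2 has e-setter on 4)
b5 |I2  (0-jn J2 has e-setter on 4)
b2 |I1  (J1: last free bond brings flow in)

#0 |J1
#1 |R1
#2 |I1
#3 |Sf1
#4 |J2
#5 |I2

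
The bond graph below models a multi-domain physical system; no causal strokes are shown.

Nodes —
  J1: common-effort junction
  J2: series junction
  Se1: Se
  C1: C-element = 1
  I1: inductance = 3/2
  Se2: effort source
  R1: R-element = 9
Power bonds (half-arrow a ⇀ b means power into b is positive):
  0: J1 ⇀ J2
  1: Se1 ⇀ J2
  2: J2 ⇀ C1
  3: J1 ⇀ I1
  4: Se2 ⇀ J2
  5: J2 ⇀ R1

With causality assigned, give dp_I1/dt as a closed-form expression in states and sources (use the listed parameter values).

β1 →J2  (Se1: effort source, stroke at far end)
β4 →J2  (Se2 fixes effort; stroke away)
β2 →J2  (prefer integral on C1)
β3 →I1  (I1 integral (f out))
β0 →J1  (J1 needs exactly one e-in)
β5 →J2  (common-f at J2 fixed by 0)

dp_I1/dt = -E_Se1 - E_Se2 - 6*p_I1 + q_C1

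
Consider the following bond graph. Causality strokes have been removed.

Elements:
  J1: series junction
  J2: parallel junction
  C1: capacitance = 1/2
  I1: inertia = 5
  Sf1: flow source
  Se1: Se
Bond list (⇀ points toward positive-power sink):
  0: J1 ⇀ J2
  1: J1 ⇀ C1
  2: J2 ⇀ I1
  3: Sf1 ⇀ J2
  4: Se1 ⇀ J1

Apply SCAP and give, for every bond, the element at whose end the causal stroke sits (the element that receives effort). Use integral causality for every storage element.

β0 stroke at J2
β1 stroke at J1
β2 stroke at I1
β3 stroke at Sf1
β4 stroke at J1

bond 3 stroke at Sf1  (source Sf1 imposes f)
bond 4 stroke at J1  (Se1 (Se) sets effort on bond)
bond 1 stroke at J1  (C1 outputs effort q/C1)
bond 0 stroke at J2  (only one flow-in slot at J1)
bond 2 stroke at I1  (J2: bond 0 brought effort, rest push out)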